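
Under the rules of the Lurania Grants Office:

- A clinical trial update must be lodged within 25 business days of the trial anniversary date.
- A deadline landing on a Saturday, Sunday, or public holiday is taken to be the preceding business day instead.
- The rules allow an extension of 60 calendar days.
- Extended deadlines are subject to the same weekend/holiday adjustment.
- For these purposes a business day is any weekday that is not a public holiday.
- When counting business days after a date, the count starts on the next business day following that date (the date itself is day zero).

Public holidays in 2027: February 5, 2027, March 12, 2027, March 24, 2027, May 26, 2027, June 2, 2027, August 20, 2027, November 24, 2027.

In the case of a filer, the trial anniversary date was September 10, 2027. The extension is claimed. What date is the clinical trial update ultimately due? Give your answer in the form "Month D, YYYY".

December 14, 2027

25 business days after September 10, 2027, excluding weekends and holidays, is October 15, 2027.
October 15, 2027 falls on a Friday, which is a business day, so no adjustment is needed.
The 60-calendar-day extension moves the deadline from October 15, 2027 to December 14, 2027.
December 14, 2027 falls on a Tuesday, which is a business day, so no adjustment is needed.
Deadline: December 14, 2027.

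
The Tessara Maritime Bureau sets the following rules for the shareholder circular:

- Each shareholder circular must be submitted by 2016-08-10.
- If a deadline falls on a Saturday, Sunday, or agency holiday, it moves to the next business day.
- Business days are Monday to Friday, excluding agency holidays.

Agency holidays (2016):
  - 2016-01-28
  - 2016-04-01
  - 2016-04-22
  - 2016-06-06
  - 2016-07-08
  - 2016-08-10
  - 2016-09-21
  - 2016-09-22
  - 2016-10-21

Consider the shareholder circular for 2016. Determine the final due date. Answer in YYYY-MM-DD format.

2016-08-11

The statutory due date is 2016-08-10.
2016-08-10 is a listed holiday, so it moves to the next business day, 2016-08-11 (Thursday).
Final deadline: 2016-08-11.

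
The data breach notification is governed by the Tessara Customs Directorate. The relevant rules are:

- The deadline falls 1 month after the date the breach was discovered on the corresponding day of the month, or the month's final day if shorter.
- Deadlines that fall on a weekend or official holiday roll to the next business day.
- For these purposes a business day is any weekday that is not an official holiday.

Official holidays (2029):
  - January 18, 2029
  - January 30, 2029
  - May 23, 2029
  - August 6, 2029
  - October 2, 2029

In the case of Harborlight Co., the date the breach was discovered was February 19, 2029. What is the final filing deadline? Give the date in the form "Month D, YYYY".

March 19, 2029

1 month from February 19, 2029 is March 19, 2029.
March 19, 2029 (Monday) is already a business day.
The final due date is March 19, 2029.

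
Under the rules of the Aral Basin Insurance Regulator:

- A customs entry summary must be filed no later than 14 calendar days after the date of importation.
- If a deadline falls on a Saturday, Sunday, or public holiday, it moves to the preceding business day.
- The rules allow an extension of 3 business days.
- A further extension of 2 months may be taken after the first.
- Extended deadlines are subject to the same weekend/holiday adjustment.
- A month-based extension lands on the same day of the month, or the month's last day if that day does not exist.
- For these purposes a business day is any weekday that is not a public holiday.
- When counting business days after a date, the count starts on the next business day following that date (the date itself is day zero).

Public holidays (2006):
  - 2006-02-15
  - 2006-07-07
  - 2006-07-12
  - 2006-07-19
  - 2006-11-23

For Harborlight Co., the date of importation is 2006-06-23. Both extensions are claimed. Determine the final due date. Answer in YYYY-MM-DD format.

2006-09-13

From 2006-06-23, 14 calendar days later is 2006-07-07.
Because 2006-07-07 is a listed holiday, the deadline becomes 2006-07-06 (Thursday).
The 3-business-day extension runs from 2006-07-06 to 2006-07-13.
2006-07-13 (Thursday) is already a business day.
Applying the 2 months extension: 2 months after 2006-07-13 is 2006-09-13.
Since 2006-09-13 is a Wednesday and not a holiday, the date is unchanged.
Deadline: 2006-09-13.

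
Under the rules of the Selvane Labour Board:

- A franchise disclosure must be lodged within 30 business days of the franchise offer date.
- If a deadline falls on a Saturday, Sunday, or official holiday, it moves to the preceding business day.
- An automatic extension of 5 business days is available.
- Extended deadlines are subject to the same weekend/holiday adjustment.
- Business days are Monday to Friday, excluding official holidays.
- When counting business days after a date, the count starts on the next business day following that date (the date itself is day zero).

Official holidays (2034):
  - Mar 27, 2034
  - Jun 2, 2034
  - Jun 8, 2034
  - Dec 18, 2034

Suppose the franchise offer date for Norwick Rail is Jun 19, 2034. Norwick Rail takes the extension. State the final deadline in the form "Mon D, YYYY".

30 business days after Jun 19, 2034, excluding weekends and holidays, is Jul 31, 2034.
Jul 31, 2034 (Monday) is already a business day.
The 5-business-day extension runs from Jul 31, 2034 to Aug 7, 2034.
Aug 7, 2034 falls on a Monday, which is a business day, so no adjustment is needed.
So the filing is due Aug 7, 2034.

Aug 7, 2034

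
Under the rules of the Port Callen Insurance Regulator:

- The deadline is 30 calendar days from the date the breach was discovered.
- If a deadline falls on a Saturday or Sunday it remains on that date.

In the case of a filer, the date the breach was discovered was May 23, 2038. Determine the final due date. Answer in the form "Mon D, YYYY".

Jun 22, 2038

Trigger date May 23, 2038 + 30 calendar days = Jun 22, 2038.
No adjustment is made for weekends or holidays, so Jun 22, 2038 stands.
Final deadline: Jun 22, 2038.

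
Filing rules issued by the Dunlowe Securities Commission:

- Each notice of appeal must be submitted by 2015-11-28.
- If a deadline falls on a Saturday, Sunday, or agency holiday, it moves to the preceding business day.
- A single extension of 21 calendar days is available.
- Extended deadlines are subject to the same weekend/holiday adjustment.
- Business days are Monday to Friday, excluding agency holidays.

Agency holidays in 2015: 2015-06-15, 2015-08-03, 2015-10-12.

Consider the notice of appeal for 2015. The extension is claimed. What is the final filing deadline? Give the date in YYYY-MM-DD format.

2015-12-18

The statutory due date is 2015-11-28.
2015-11-28 falls on a Saturday. Rolling to the preceding business day gives 2015-11-27, a Friday.
Add the 21 calendar-day extension to 2015-11-27: 2015-12-18.
Since 2015-12-18 is a Friday and not a holiday, the date is unchanged.
So the filing is due 2015-12-18.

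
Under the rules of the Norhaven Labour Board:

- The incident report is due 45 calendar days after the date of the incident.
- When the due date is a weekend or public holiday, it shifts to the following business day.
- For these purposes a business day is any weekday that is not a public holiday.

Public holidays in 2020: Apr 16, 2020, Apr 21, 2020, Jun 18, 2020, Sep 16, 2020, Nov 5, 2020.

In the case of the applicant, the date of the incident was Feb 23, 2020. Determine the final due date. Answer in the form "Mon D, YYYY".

45 calendar days after Feb 23, 2020 is Apr 8, 2020.
Since Apr 8, 2020 is a Wednesday and not a holiday, the date is unchanged.
Final deadline: Apr 8, 2020.

Apr 8, 2020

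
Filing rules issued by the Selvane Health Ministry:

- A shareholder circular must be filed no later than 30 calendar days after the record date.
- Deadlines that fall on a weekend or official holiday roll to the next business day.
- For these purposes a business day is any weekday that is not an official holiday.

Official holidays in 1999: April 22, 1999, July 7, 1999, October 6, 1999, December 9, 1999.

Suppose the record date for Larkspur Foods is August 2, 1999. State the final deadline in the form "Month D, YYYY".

September 1, 1999

From August 2, 1999, 30 calendar days later is September 1, 1999.
September 1, 1999 (Wednesday) is already a business day.
Final deadline: September 1, 1999.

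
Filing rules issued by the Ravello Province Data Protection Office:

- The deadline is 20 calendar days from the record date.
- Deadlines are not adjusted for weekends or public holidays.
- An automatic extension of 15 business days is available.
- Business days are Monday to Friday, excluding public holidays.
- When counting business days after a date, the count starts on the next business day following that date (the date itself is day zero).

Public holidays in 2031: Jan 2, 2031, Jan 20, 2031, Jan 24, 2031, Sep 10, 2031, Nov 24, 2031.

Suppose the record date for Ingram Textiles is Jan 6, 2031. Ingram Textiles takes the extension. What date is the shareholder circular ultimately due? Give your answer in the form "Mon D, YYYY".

20 calendar days after Jan 6, 2031 is Jan 26, 2031.
No adjustment is made for weekends or holidays, so Jan 26, 2031 stands.
Counting 15 further business days from Jan 26, 2031 reaches Feb 14, 2031.
Feb 14, 2031 falls on a Friday. The rules make no weekend/holiday allowance, so it remains Feb 14, 2031.
Deadline: Feb 14, 2031.

Feb 14, 2031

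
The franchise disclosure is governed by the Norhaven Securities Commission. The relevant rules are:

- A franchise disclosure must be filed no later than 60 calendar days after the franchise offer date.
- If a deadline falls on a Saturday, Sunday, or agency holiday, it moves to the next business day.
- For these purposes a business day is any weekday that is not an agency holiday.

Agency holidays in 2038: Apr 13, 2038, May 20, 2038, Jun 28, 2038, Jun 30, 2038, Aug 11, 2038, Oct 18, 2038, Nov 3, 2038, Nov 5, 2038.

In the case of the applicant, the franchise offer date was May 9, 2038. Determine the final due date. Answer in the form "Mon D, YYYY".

Jul 8, 2038

From May 9, 2038, 60 calendar days later is Jul 8, 2038.
Jul 8, 2038 falls on a Thursday, which is a business day, so no adjustment is needed.
Final deadline: Jul 8, 2038.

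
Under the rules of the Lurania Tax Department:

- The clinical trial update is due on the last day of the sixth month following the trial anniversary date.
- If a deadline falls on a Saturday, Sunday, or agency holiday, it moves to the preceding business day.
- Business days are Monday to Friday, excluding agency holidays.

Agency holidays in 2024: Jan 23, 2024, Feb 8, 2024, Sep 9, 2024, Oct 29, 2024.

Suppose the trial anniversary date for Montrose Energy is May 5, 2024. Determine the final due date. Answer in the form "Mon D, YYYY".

Nov 29, 2024

6 months after May 5, 2024 falls in November 2024; the last day of that month is Nov 30, 2024.
Nov 30, 2024 falls on a Saturday. Rolling to the preceding business day gives Nov 29, 2024, a Friday.
The final due date is Nov 29, 2024.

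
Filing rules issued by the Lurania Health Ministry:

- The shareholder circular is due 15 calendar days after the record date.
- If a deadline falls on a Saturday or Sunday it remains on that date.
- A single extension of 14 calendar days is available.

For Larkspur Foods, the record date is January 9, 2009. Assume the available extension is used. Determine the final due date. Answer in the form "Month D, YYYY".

From January 9, 2009, 15 calendar days later is January 24, 2009.
January 24, 2009 is a Saturday; no weekend or holiday adjustment applies.
The 14-calendar-day extension moves the deadline from January 24, 2009 to February 7, 2009.
February 7, 2009 is a Saturday; no weekend or holiday adjustment applies.
Final deadline: February 7, 2009.

February 7, 2009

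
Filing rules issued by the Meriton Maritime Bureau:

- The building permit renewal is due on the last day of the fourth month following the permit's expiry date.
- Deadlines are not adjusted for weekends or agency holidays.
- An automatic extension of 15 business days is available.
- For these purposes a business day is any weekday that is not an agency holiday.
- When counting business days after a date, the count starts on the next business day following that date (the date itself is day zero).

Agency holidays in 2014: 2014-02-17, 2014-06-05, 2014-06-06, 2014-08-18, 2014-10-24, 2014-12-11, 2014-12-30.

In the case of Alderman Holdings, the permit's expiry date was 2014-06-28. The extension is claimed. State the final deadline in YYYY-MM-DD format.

2014-11-21

4 months after 2014-06-28 falls in October 2014; the last day of that month is 2014-10-31.
No adjustment is made for weekends or holidays, so 2014-10-31 stands.
Counting 15 further business days from 2014-10-31 reaches 2014-11-21.
No adjustment is made for weekends or holidays, so 2014-11-21 stands.
The final due date is 2014-11-21.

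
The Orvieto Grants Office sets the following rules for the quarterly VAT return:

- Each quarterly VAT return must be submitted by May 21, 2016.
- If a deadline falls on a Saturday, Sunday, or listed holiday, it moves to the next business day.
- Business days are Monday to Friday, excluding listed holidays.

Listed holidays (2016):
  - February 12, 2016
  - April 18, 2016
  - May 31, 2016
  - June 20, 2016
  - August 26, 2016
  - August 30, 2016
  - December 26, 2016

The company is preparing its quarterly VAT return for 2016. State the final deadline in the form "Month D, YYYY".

May 23, 2016

The statutory due date is May 21, 2016.
May 21, 2016 is a Saturday, so it moves to the next business day, May 23, 2016 (Monday).
The final due date is May 23, 2016.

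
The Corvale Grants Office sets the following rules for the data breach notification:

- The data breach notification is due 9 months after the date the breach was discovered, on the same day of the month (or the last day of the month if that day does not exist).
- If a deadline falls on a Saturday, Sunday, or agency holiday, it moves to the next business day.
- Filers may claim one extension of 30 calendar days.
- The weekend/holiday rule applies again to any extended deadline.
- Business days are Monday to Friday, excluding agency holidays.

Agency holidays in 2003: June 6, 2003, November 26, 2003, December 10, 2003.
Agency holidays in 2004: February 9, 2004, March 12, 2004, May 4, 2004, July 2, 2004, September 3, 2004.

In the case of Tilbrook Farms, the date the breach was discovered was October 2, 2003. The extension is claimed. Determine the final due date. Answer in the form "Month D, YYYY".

Moving 9 months forward from October 2, 2003 on the corresponding day gives July 2, 2004.
July 2, 2004 is a listed holiday; the next business day is July 5, 2004 (Monday).
The 30-calendar-day extension moves the deadline from July 5, 2004 to August 4, 2004.
Since August 4, 2004 is a Wednesday and not a holiday, the date is unchanged.
So the filing is due August 4, 2004.

August 4, 2004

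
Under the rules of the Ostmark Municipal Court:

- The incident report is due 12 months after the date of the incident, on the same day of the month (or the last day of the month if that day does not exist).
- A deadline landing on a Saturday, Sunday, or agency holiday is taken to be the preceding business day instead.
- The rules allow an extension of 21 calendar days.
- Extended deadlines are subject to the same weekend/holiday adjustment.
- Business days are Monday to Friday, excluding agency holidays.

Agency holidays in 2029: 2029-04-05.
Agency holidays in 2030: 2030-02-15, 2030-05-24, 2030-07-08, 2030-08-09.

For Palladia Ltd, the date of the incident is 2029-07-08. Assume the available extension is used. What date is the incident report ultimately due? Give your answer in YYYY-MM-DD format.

12 months after 2029-07-08, on the same day of the month, is 2030-07-08.
2030-07-08 falls on a listed holiday. Rolling to the preceding business day gives 2030-07-05, a Friday.
Applying the 21-calendar-day extension: 2030-07-05 + 21 days = 2030-07-26.
2030-07-26 falls on a Friday, which is a business day, so no adjustment is needed.
The final due date is 2030-07-26.

2030-07-26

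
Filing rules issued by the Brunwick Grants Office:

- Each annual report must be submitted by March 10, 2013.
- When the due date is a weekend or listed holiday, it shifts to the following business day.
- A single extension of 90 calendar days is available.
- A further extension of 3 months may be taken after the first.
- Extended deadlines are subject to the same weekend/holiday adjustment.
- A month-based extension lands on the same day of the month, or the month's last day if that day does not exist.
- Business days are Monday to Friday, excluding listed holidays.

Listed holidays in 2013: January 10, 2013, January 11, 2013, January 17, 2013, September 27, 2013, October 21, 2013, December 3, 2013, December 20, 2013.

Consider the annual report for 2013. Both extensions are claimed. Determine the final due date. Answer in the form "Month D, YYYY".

The statutory due date is March 10, 2013.
March 10, 2013 is a Sunday, so it moves to the next business day, March 11, 2013 (Monday).
The 90-calendar-day extension moves the deadline from March 11, 2013 to June 9, 2013.
June 9, 2013 falls on a Sunday. Rolling to the next business day gives June 10, 2013, a Monday.
Add 3 months to June 10, 2013: September 10, 2013.
September 10, 2013 (Tuesday) is already a business day.
So the filing is due September 10, 2013.

September 10, 2013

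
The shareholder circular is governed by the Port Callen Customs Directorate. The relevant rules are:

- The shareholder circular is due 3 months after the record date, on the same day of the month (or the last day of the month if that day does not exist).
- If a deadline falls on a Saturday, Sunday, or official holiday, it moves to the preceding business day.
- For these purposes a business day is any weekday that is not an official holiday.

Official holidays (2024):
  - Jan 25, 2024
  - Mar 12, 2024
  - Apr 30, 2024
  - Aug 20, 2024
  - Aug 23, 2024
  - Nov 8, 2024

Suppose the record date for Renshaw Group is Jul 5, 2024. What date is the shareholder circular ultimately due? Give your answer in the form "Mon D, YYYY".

3 months after Jul 5, 2024, on the same day of the month, is Oct 5, 2024.
Oct 5, 2024 is a Saturday; the preceding business day is Oct 4, 2024 (Friday).
So the filing is due Oct 4, 2024.

Oct 4, 2024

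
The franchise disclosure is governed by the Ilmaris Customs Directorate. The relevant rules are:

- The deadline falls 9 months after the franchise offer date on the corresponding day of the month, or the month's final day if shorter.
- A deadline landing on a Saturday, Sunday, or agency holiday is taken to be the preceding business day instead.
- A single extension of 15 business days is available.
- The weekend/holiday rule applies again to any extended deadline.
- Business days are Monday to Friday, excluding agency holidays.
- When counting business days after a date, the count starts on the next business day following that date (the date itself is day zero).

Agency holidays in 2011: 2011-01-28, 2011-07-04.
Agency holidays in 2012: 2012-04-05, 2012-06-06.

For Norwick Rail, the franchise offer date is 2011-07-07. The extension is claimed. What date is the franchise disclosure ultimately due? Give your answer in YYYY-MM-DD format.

2012-04-27

Moving 9 months forward from 2011-07-07 on the corresponding day gives 2012-04-07.
2012-04-07 is a Saturday, so it moves to the preceding business day, 2012-04-06 (Friday).
Applying the 15-business-day extension: 15 business days after 2012-04-06 is 2012-04-27.
Since 2012-04-27 is a Friday and not a holiday, the date is unchanged.
Final deadline: 2012-04-27.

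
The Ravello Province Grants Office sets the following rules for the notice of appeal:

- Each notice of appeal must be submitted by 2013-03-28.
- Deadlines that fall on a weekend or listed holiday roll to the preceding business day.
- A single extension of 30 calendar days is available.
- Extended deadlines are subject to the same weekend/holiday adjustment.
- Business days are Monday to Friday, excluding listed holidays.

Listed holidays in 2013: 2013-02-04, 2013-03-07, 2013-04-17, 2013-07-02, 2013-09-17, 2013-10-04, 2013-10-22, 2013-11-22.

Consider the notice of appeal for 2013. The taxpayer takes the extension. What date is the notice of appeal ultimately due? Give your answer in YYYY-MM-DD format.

2013-04-26

The stated deadline is 2013-03-28.
2013-03-28 is a Thursday and not a listed holiday, so it stands.
Add the 30 calendar-day extension to 2013-03-28: 2013-04-27.
Because 2013-04-27 is a Saturday, the deadline becomes 2013-04-26 (Friday).
The final due date is 2013-04-26.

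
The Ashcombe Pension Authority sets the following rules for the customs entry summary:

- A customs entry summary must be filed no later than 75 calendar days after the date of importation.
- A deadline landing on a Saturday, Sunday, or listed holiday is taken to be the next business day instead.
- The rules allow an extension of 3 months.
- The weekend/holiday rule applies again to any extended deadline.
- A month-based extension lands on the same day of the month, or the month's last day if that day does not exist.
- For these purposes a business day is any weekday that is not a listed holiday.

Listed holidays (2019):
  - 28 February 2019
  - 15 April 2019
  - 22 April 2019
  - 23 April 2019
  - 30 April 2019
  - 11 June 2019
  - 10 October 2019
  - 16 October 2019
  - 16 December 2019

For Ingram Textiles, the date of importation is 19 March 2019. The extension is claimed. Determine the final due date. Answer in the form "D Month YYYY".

3 September 2019

From 19 March 2019, 75 calendar days later is 2 June 2019.
2 June 2019 is a Sunday; the next business day is 3 June 2019 (Monday).
Add 3 months to 3 June 2019: 3 September 2019.
3 September 2019 (Tuesday) is already a business day.
Deadline: 3 September 2019.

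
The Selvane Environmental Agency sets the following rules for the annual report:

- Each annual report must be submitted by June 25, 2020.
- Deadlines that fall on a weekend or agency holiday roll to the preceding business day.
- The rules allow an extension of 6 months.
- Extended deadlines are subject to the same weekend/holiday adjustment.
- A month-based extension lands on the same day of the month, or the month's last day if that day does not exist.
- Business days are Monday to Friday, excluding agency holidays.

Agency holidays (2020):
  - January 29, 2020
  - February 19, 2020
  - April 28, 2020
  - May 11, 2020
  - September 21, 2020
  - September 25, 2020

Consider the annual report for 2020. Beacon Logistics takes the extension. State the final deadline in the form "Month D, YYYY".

The statutory due date is June 25, 2020.
Since June 25, 2020 is a Thursday and not a holiday, the date is unchanged.
Add 6 months to June 25, 2020: December 25, 2020.
December 25, 2020 (Friday) is already a business day.
Final deadline: December 25, 2020.

December 25, 2020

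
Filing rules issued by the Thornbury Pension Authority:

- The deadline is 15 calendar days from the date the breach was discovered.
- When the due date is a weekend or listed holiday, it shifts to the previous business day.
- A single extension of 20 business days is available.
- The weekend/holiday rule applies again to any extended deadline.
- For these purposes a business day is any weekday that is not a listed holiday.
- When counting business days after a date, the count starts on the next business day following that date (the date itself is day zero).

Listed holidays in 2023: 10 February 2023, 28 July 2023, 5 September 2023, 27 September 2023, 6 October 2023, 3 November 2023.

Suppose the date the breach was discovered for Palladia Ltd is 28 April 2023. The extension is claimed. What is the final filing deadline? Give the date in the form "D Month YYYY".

9 June 2023

Adding 15 calendar days to 28 April 2023 gives 13 May 2023.
13 May 2023 falls on a Saturday. Rolling to the preceding business day gives 12 May 2023, a Friday.
Counting 20 further business days from 12 May 2023 reaches 9 June 2023.
9 June 2023 (Friday) is already a business day.
Final deadline: 9 June 2023.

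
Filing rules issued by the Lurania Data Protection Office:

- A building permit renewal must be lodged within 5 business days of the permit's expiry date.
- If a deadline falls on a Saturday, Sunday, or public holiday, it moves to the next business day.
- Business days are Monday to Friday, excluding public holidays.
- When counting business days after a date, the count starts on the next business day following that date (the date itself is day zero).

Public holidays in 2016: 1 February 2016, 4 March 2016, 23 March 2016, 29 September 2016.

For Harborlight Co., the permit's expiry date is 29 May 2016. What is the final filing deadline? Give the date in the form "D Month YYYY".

Counting 5 business days after 29 May 2016 (skipping weekends and listed holidays) reaches 3 June 2016.
3 June 2016 (Friday) is already a business day.
So the filing is due 3 June 2016.

3 June 2016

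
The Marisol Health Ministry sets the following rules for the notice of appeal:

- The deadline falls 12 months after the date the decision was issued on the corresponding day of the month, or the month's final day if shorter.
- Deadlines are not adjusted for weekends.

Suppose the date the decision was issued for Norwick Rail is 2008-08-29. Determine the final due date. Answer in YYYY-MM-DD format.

2009-08-29

Moving 12 months forward from 2008-08-29 on the corresponding day gives 2009-08-29.
No adjustment is made for weekends or holidays, so 2009-08-29 stands.
So the filing is due 2009-08-29.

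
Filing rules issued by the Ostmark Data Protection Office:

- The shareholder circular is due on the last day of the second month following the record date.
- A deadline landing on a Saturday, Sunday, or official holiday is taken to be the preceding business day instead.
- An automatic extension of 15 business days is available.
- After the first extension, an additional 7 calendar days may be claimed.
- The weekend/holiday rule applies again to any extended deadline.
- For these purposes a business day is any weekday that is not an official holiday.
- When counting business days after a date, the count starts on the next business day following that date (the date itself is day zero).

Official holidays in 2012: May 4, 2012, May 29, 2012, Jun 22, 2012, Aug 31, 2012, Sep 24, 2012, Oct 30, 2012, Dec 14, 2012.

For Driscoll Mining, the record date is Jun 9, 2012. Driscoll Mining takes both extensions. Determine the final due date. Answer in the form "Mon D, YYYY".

Sep 28, 2012

The second month after Jun 9, 2012 is August 2012, whose last day is Aug 31, 2012.
Aug 31, 2012 falls on a listed holiday. Rolling to the preceding business day gives Aug 30, 2012, a Thursday.
Counting 15 further business days from Aug 30, 2012 reaches Sep 21, 2012.
Sep 21, 2012 falls on a Friday, which is a business day, so no adjustment is needed.
Applying the 7-calendar-day extension: Sep 21, 2012 + 7 days = Sep 28, 2012.
Sep 28, 2012 is a Friday and not a listed holiday, so it stands.
Final deadline: Sep 28, 2012.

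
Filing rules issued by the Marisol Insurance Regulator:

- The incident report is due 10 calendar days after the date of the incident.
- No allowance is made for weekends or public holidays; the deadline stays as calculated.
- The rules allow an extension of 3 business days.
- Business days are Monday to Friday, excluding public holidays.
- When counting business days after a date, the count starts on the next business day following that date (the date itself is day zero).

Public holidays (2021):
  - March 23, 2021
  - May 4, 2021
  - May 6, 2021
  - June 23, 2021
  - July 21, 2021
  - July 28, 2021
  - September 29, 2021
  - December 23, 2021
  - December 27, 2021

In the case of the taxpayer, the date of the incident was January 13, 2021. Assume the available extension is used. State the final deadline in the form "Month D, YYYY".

10 calendar days after January 13, 2021 is January 23, 2021.
January 23, 2021 is a Saturday; no weekend or holiday adjustment applies.
Counting 3 further business days from January 23, 2021 reaches January 27, 2021.
January 27, 2021 is a Wednesday; no weekend or holiday adjustment applies.
Deadline: January 27, 2021.

January 27, 2021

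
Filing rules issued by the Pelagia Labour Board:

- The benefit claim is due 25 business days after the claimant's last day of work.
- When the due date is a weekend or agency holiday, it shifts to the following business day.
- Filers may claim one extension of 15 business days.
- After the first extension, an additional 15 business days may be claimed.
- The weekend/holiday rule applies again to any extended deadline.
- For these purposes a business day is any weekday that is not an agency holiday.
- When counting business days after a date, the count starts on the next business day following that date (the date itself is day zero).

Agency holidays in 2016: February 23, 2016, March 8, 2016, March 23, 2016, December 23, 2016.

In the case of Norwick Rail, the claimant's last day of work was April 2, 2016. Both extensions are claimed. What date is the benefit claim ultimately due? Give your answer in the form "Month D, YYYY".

Starting the day after April 2, 2016 and counting 25 business days lands on May 6, 2016.
May 6, 2016 (Friday) is already a business day.
Applying the 15-business-day extension: 15 business days after May 6, 2016 is May 27, 2016.
May 27, 2016 falls on a Friday, which is a business day, so no adjustment is needed.
Counting 15 further business days from May 27, 2016 reaches June 17, 2016.
Since June 17, 2016 is a Friday and not a holiday, the date is unchanged.
Final deadline: June 17, 2016.

June 17, 2016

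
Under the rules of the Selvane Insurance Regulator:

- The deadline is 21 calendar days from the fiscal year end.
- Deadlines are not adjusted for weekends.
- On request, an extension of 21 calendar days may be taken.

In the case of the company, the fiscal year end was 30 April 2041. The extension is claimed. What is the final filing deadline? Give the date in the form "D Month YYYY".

11 June 2041

21 calendar days after 30 April 2041 is 21 May 2041.
21 May 2041 falls on a Tuesday. The rules make no weekend/holiday allowance, so it remains 21 May 2041.
Applying the 21-calendar-day extension: 21 May 2041 + 21 days = 11 June 2041.
11 June 2041 falls on a Tuesday. The rules make no weekend/holiday allowance, so it remains 11 June 2041.
Deadline: 11 June 2041.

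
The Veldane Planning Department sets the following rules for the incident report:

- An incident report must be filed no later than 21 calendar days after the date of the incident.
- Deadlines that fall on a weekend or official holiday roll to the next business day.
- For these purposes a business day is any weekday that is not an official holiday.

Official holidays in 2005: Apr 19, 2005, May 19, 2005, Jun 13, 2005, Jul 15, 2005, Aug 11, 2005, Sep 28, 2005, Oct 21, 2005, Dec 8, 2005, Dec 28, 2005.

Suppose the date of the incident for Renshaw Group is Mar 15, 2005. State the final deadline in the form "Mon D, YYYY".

21 calendar days after Mar 15, 2005 is Apr 5, 2005.
Apr 5, 2005 is a Tuesday and not a listed holiday, so it stands.
Final deadline: Apr 5, 2005.

Apr 5, 2005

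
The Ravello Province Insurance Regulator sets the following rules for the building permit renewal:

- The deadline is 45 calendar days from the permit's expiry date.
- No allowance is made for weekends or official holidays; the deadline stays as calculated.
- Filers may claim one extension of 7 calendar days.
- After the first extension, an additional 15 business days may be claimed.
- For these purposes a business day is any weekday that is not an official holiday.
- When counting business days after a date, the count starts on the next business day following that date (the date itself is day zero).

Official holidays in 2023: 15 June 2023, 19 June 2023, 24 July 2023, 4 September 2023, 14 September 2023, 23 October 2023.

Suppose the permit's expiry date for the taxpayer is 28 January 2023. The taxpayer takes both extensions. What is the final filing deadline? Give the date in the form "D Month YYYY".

11 April 2023

Trigger date 28 January 2023 + 45 calendar days = 14 March 2023.
No adjustment is made for weekends or holidays, so 14 March 2023 stands.
The 7-calendar-day extension moves the deadline from 14 March 2023 to 21 March 2023.
No adjustment is made for weekends or holidays, so 21 March 2023 stands.
Counting 15 further business days from 21 March 2023 reaches 11 April 2023.
11 April 2023 is a Tuesday; no weekend or holiday adjustment applies.
So the filing is due 11 April 2023.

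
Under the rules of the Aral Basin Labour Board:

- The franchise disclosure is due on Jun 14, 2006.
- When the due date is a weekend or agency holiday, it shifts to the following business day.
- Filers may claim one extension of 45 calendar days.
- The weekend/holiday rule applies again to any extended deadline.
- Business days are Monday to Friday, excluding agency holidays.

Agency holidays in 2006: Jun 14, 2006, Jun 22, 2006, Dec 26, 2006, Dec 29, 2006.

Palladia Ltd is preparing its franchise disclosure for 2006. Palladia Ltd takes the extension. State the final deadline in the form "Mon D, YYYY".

Start from the fixed due date, Jun 14, 2006.
Jun 14, 2006 is a listed holiday; the next business day is Jun 15, 2006 (Thursday).
Add the 45 calendar-day extension to Jun 15, 2006: Jul 30, 2006.
Because Jul 30, 2006 is a Sunday, the deadline becomes Jul 31, 2006 (Monday).
The final due date is Jul 31, 2006.

Jul 31, 2006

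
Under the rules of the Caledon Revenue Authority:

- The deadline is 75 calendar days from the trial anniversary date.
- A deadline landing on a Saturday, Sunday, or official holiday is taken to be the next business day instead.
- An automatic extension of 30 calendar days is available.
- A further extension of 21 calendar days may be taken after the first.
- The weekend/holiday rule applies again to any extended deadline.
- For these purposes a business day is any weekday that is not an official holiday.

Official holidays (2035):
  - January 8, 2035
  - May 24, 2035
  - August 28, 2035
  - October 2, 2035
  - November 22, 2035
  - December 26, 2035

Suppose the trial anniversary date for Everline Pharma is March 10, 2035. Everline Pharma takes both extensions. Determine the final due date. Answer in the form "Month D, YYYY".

75 calendar days after March 10, 2035 is May 24, 2035.
May 24, 2035 is a listed holiday, so it moves to the next business day, May 25, 2035 (Friday).
The 30-calendar-day extension moves the deadline from May 25, 2035 to June 24, 2035.
Because June 24, 2035 is a Sunday, the deadline becomes June 25, 2035 (Monday).
Applying the 21-calendar-day extension: June 25, 2035 + 21 days = July 16, 2035.
July 16, 2035 (Monday) is already a business day.
The final due date is July 16, 2035.

July 16, 2035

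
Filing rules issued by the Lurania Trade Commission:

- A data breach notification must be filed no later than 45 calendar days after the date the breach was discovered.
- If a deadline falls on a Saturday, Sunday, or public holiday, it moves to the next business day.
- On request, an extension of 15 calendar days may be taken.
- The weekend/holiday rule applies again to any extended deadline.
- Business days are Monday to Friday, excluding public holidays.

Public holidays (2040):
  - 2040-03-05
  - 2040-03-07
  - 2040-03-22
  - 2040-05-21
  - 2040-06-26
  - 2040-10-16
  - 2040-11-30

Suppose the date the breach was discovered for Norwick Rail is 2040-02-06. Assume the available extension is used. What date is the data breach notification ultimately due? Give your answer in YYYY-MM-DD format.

Adding 45 calendar days to 2040-02-06 gives 2040-03-22.
Because 2040-03-22 is a listed holiday, the deadline becomes 2040-03-23 (Friday).
Add the 15 calendar-day extension to 2040-03-23: 2040-04-07.
Because 2040-04-07 is a Saturday, the deadline becomes 2040-04-09 (Monday).
Final deadline: 2040-04-09.

2040-04-09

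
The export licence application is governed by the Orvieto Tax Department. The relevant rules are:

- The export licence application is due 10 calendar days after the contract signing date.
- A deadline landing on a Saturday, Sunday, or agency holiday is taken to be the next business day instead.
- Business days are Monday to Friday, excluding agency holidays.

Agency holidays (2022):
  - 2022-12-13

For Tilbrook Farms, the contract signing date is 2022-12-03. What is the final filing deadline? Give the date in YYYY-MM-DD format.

Adding 10 calendar days to 2022-12-03 gives 2022-12-13.
2022-12-13 is a listed holiday, so it moves to the next business day, 2022-12-14 (Wednesday).
So the filing is due 2022-12-14.

2022-12-14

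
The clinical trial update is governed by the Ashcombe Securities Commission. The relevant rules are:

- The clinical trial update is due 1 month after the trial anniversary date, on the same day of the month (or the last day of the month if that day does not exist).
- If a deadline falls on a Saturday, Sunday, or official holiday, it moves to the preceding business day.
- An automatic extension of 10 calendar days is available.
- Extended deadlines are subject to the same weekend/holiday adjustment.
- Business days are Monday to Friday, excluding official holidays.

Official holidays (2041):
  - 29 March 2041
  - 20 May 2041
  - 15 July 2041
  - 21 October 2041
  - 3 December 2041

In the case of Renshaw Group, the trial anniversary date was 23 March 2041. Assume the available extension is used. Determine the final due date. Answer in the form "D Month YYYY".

3 May 2041

1 month after 23 March 2041, on the same day of the month, is 23 April 2041.
23 April 2041 is a Tuesday and not a listed holiday, so it stands.
The 10-calendar-day extension moves the deadline from 23 April 2041 to 3 May 2041.
3 May 2041 falls on a Friday, which is a business day, so no adjustment is needed.
Final deadline: 3 May 2041.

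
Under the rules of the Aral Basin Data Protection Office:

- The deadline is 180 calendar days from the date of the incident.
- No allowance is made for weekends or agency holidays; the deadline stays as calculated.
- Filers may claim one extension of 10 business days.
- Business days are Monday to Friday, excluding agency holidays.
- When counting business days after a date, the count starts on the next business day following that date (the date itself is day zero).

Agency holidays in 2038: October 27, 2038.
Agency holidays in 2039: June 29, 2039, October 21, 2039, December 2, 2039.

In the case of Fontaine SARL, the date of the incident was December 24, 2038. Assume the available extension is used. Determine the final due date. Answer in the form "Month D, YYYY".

July 7, 2039

180 calendar days after December 24, 2038 is June 22, 2039.
June 22, 2039 falls on a Wednesday. The rules make no weekend/holiday allowance, so it remains June 22, 2039.
Applying the 10-business-day extension: 10 business days after June 22, 2039 is July 7, 2039.
July 7, 2039 falls on a Thursday. The rules make no weekend/holiday allowance, so it remains July 7, 2039.
The final due date is July 7, 2039.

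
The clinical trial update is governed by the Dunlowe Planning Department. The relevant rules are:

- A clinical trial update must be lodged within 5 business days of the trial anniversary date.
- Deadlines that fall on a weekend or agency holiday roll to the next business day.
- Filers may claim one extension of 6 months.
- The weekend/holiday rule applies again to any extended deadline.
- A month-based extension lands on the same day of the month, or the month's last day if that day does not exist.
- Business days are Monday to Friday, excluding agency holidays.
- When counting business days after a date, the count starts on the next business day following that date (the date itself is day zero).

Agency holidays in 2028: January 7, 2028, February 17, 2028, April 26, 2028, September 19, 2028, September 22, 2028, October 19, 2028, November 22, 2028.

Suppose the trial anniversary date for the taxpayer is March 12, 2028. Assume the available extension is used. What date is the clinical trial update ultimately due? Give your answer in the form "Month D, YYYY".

5 business days after March 12, 2028, excluding weekends and holidays, is March 17, 2028.
Since March 17, 2028 is a Friday and not a holiday, the date is unchanged.
The 6 months extension carries March 17, 2028 to September 17, 2028.
September 17, 2028 falls on a Sunday. Rolling to the next business day gives September 18, 2028, a Monday.
Deadline: September 18, 2028.

September 18, 2028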